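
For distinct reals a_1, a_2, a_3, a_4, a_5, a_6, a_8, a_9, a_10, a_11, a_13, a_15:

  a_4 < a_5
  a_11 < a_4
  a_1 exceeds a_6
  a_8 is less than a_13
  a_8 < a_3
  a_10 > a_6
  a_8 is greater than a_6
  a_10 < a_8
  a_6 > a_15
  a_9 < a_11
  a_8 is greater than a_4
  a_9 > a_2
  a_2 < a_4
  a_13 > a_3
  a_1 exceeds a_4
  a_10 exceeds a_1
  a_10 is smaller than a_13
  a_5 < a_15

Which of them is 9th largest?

a_4

Piecing the relations together gives one ordering: a_2 < a_9 < a_11 < a_4 < a_5 < a_15 < a_6 < a_1 < a_10 < a_8 < a_3 < a_13.
The 9th largest is a_4.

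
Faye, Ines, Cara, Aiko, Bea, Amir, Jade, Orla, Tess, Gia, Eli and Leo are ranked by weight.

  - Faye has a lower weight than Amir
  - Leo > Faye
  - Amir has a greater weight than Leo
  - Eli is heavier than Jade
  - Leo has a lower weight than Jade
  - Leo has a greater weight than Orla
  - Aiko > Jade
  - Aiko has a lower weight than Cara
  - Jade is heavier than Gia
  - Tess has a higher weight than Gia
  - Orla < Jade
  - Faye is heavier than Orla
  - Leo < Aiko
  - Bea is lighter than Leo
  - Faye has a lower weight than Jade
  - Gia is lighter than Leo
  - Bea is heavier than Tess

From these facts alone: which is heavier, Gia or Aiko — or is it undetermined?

Gia < Tess and Tess < Bea give Gia < Bea.
With Bea < Leo: Gia < Tess < Bea < Leo.
Then Leo < Jade extends the chain to Jade.
With Jade < Aiko: Gia < Tess < Bea < Leo < Jade < Aiko.
So Aiko is heavier.

Aiko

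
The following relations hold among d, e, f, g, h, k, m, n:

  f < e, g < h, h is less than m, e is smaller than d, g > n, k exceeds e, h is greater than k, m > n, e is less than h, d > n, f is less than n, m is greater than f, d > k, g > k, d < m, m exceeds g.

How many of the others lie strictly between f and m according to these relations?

6

The relations place f below m. An element lies strictly between them when it is forced above f and also forced below m.
Above f: {e, k, n, g, d, h}. Below m: {e, k, n, g, d, h}.
Intersection: {e, k, n, g, d, h} — 6.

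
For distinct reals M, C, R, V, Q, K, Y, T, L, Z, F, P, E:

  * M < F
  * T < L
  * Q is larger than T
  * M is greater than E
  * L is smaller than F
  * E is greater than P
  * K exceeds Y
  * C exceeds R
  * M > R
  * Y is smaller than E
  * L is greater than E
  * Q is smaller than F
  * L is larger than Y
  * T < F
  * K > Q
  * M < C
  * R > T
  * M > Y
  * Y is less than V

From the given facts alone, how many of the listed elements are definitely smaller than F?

8

The elements the relations force below F are T, Q, Y, P, E, R, M, L — no chain reaches any other.
That is 8.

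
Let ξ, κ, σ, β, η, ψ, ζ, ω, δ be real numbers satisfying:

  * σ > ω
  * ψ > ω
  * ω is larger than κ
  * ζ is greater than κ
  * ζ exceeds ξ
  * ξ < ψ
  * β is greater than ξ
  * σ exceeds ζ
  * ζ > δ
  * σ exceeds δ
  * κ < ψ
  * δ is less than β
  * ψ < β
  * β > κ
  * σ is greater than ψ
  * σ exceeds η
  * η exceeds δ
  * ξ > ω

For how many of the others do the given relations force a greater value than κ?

6

Directly above κ: ω, ζ, ψ, β.
One step further: ξ, σ (6 so far).
Nothing else is reachable above κ; 6 in all.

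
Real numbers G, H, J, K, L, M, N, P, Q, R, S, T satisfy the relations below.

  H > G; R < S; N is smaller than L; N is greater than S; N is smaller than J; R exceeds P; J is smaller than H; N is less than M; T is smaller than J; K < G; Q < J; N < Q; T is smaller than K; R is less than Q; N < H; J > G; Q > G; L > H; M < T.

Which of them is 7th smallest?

Chaining the given pairs: P < R < S < N < M < T < K < G < Q < J < H < L.
The 7th smallest is K.

K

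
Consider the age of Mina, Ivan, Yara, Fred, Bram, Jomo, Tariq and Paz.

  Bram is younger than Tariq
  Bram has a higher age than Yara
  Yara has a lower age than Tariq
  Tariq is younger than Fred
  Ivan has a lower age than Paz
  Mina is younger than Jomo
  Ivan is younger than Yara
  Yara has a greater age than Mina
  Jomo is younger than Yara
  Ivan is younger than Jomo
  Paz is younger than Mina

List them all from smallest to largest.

Each adjacent pair is fixed by a given relation: Ivan < Paz; Paz < Mina; Mina < Jomo; Jomo < Yara; Yara < Bram; Bram < Tariq; Tariq < Fred. Chaining them end to end gives the full order.

Ivan < Paz < Mina < Jomo < Yara < Bram < Tariq < Fred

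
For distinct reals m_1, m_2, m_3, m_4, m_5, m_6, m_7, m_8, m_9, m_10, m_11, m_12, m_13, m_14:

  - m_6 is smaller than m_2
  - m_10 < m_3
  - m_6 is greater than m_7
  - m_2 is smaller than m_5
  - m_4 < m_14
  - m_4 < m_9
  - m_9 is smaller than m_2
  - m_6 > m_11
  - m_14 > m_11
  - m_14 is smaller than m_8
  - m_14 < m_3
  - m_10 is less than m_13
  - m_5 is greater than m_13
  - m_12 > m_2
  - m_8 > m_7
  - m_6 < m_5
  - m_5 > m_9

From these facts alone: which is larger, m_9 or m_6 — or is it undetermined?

undetermined

Following every chain through m_6: above m_6 we get m_2, m_5, m_12; below m_6 we get m_11, m_7.
m_9 is not reached, and no chain runs the other way from m_9 to m_6.
So the given relations leave the order of m_6 and m_9 undetermined.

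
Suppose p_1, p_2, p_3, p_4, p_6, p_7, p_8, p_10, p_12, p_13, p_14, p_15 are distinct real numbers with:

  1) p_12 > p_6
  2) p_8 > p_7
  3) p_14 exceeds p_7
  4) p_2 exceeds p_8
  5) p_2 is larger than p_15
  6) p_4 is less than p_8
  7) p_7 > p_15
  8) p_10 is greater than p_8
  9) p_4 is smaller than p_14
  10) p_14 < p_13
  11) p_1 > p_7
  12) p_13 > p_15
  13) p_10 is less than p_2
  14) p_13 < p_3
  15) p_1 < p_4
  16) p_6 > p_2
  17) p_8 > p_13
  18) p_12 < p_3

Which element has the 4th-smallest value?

Piecing the relations together gives one ordering: p_15 < p_7 < p_1 < p_4 < p_14 < p_13 < p_8 < p_10 < p_2 < p_6 < p_12 < p_3.
The 4th smallest is p_4.

p_4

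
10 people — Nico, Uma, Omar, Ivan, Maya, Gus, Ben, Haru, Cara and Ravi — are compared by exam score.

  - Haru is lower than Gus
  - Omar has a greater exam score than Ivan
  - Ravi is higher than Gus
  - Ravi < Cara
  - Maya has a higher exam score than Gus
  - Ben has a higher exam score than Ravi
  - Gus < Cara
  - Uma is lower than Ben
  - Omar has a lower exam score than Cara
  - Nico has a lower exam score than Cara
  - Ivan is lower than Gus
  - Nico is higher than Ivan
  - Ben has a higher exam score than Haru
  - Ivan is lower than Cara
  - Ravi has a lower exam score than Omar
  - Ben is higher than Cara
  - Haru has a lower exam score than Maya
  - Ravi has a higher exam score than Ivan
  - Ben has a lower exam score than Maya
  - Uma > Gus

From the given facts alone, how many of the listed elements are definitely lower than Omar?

4

The elements the relations force below Omar are Ivan, Haru, Gus, Ravi — no chain reaches any other.
That is 4.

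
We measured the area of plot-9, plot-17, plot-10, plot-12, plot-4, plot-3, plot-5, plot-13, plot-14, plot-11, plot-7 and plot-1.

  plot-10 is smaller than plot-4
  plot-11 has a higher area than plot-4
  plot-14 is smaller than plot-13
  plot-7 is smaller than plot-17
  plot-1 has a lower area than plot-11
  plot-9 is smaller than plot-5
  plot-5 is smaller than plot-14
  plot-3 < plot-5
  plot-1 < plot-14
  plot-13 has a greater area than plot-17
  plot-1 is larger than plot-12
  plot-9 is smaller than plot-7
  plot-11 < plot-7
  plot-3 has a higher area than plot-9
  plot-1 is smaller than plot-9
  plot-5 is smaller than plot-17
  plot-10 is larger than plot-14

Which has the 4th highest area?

plot-11

Piecing the relations together gives one ordering: plot-12 < plot-1 < plot-9 < plot-3 < plot-5 < plot-14 < plot-10 < plot-4 < plot-11 < plot-7 < plot-17 < plot-13.
Counting 4 from the largest end gives plot-11.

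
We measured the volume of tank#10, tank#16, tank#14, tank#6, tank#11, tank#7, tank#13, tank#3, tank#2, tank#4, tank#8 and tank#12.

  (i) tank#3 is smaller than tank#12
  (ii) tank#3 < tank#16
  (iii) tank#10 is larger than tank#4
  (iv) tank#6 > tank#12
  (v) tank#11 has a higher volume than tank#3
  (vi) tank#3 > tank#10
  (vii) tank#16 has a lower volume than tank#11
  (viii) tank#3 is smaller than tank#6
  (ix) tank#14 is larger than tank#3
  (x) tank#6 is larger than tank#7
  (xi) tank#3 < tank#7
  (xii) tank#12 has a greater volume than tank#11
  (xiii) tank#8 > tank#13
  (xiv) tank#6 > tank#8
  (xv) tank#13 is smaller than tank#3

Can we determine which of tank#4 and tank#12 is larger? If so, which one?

tank#12

The relevant relations are tank#4 < tank#10; tank#10 < tank#3; tank#3 < tank#16; tank#16 < tank#11; tank#11 < tank#12.
Chaining these gives tank#4 < tank#10 < tank#3 < tank#16 < tank#11 < tank#12.
So tank#12 is larger.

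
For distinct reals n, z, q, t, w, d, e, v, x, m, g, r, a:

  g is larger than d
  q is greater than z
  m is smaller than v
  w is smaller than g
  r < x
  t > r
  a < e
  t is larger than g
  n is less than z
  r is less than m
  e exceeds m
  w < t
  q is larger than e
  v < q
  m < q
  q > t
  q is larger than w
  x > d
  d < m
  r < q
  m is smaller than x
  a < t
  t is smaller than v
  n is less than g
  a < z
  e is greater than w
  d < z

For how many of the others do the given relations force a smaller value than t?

6

Directly below t: a, r, w, g.
One step further: n, d (6 so far).
No other element is forced below t by the given relations, so the count is 6.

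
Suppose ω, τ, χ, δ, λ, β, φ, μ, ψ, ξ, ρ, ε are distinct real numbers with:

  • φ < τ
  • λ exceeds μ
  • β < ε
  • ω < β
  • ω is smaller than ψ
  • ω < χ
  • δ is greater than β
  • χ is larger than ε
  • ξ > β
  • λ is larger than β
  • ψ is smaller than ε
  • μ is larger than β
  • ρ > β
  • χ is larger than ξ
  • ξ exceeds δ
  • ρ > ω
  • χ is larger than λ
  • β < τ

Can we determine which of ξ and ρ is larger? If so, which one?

undetermined

Following every chain through ρ: below ρ we get ω, β.
ξ is not reached, and no chain runs the other way from ξ to ρ.
So the given relations leave the order of ρ and ξ undetermined.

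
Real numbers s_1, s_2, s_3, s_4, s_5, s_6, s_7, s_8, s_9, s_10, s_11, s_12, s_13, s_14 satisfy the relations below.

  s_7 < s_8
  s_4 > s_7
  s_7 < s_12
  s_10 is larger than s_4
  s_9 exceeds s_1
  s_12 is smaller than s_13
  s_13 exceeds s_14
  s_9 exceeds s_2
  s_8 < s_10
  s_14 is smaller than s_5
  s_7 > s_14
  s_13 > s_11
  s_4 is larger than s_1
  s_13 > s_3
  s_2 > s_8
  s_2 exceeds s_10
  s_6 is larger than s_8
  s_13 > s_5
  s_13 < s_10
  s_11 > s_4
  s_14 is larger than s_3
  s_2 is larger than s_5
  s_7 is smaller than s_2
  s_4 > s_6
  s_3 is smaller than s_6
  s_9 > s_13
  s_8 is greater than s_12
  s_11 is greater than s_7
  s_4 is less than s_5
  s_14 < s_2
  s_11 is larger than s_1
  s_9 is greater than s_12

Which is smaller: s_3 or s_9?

The relevant relations are s_3 < s_14; s_14 < s_7; s_7 < s_12; s_12 < s_8; s_8 < s_6; s_6 < s_4; s_4 < s_5; s_5 < s_13; s_13 < s_10; s_10 < s_2; s_2 < s_9.
Together: s_3 < s_14 < s_7 < s_12 < s_8 < s_6 < s_4 < s_5 < s_13 < s_10 < s_2 < s_9.
So s_3 < s_9; s_3 is the smaller of the two.

s_3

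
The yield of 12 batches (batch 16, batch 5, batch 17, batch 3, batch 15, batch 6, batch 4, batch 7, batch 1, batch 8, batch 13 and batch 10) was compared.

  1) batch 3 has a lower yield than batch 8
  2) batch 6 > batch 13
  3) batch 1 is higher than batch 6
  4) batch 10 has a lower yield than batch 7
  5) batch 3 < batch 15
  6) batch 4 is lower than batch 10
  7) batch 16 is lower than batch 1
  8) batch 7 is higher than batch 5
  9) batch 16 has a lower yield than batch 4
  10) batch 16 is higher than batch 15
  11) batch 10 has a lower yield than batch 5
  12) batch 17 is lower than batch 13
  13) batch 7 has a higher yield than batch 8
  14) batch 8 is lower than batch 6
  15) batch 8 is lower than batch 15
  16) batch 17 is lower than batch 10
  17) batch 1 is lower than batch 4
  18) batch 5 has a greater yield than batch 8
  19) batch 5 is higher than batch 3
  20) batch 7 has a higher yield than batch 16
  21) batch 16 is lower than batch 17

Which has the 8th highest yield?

Piecing the relations together gives one ordering: batch 3 < batch 8 < batch 15 < batch 16 < batch 17 < batch 13 < batch 6 < batch 1 < batch 4 < batch 10 < batch 5 < batch 7.
Counting 8 from the largest end gives batch 17.

batch 17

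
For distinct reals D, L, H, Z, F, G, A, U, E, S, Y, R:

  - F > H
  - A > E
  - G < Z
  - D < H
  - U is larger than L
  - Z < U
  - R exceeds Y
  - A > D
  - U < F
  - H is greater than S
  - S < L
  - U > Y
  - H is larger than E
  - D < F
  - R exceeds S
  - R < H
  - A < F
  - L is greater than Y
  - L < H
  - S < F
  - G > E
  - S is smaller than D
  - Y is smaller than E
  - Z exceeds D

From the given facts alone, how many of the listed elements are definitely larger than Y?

The elements the relations force above Y are E, G, Z, L, A, R, U, H, F — no chain reaches any other.
That is 9.

9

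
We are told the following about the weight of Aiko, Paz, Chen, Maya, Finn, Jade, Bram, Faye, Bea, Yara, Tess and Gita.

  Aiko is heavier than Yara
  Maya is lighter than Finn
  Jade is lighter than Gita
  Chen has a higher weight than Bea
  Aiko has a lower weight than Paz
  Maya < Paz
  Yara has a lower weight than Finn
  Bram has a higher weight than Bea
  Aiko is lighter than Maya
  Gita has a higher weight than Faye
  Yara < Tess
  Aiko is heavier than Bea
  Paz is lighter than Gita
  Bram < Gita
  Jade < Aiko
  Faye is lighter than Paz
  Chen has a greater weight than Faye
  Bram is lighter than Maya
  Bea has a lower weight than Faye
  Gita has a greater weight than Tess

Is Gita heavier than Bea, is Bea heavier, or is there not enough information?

Following the relations from Bea: Bea < Aiko < Maya < Paz < Gita.
So Gita is heavier.

Gita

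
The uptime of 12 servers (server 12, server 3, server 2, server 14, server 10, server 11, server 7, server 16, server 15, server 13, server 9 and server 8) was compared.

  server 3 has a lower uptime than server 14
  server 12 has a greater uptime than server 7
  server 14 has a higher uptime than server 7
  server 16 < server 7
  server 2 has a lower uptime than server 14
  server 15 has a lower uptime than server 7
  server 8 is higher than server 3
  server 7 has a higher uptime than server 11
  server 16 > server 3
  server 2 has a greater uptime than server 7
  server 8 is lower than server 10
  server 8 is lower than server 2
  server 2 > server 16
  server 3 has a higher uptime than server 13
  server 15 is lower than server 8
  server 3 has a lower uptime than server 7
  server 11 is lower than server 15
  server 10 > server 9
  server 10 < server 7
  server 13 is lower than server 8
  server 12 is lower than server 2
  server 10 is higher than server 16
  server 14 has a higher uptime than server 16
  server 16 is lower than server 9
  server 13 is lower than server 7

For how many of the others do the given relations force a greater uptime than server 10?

The elements the relations force above server 10 are server 7, server 12, server 2, server 14 — no chain reaches any other.
That is 4.

4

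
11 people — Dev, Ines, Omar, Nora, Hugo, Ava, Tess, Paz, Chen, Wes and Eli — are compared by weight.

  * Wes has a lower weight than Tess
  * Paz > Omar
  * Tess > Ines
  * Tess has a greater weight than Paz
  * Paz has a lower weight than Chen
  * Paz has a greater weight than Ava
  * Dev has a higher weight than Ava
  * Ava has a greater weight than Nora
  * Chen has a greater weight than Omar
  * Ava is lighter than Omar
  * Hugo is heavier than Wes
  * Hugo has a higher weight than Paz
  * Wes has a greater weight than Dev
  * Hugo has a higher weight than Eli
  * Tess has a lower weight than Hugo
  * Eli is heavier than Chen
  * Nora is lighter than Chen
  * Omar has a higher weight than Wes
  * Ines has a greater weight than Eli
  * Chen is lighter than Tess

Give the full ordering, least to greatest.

Each adjacent pair is fixed by a given relation: Nora < Ava; Ava < Dev; Dev < Wes; Wes < Omar; Omar < Paz; Paz < Chen; Chen < Eli; Eli < Ines; Ines < Tess; Tess < Hugo. Chaining them end to end gives the full order.

Nora < Ava < Dev < Wes < Omar < Paz < Chen < Eli < Ines < Tess < Hugo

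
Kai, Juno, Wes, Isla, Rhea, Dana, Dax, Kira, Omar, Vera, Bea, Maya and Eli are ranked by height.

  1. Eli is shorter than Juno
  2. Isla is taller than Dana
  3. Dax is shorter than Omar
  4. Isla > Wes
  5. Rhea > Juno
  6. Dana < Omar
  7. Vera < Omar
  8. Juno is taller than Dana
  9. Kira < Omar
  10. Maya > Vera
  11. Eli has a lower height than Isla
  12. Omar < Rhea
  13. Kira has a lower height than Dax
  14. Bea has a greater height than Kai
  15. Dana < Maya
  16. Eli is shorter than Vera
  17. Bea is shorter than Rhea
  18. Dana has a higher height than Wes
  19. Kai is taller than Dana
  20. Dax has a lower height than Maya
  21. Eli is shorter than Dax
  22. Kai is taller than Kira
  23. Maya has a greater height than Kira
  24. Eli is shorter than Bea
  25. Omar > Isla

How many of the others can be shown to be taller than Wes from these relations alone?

8

The elements the relations force above Wes are Dana, Isla, Kai, Juno, Maya, Bea, Omar, Rhea — no chain reaches any other.
That is 8.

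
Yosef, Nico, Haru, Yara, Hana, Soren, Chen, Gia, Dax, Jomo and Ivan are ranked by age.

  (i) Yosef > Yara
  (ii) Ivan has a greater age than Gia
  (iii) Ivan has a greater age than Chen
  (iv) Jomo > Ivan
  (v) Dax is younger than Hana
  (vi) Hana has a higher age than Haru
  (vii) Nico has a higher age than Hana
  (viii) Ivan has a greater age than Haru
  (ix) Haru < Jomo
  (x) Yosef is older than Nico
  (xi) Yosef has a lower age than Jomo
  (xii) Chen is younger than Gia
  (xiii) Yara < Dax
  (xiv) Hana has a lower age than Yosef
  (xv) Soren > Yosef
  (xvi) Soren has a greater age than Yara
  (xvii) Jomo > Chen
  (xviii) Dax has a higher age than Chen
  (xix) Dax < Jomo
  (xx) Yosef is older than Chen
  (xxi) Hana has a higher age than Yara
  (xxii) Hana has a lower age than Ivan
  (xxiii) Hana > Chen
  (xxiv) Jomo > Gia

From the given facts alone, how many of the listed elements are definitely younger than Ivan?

From Ivan the given relations immediately reach Chen, Gia, Haru, Hana.
From those, Yara, Dax — 6 in total.
Nothing else is reachable below Ivan; 6 in all.

6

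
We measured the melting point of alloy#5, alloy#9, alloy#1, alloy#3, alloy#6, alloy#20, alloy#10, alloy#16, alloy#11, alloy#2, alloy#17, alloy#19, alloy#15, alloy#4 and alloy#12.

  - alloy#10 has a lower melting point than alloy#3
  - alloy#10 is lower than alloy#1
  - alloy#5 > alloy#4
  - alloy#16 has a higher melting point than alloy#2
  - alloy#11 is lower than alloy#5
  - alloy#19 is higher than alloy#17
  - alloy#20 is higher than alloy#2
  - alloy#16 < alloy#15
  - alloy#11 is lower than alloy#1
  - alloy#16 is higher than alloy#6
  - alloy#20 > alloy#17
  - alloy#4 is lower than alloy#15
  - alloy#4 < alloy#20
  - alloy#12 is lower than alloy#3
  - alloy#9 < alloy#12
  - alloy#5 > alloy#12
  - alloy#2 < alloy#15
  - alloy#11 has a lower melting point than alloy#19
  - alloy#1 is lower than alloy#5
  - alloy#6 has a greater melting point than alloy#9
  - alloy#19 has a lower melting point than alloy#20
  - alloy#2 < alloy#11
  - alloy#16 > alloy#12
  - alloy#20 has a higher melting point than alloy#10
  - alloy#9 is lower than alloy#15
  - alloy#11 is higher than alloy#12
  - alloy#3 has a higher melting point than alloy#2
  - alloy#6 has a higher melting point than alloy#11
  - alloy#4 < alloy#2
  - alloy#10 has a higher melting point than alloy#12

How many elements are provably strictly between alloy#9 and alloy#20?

4

The relations place alloy#9 below alloy#20. An element lies strictly between them when it is forced above alloy#9 and also forced below alloy#20.
Above alloy#9: {alloy#12, alloy#10, alloy#11, alloy#3, alloy#1, alloy#19, alloy#6, alloy#16, alloy#15, alloy#5}. Below alloy#20: {alloy#17, alloy#4, alloy#12, alloy#10, alloy#2, alloy#11, alloy#19}.
Intersection: {alloy#12, alloy#10, alloy#11, alloy#19} — 4.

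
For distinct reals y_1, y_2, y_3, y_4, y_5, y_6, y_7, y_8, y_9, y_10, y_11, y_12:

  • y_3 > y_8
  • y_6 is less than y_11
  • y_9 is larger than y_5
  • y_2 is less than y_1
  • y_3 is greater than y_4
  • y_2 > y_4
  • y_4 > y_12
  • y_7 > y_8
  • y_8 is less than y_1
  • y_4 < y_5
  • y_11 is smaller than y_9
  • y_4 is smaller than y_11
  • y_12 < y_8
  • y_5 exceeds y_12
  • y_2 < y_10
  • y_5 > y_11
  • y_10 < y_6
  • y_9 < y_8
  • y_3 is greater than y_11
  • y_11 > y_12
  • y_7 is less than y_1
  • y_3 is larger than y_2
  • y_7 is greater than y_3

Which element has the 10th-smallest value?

y_3

Chaining the given pairs: y_12 < y_4 < y_2 < y_10 < y_6 < y_11 < y_5 < y_9 < y_8 < y_3 < y_7 < y_1.
The 10th smallest is y_3.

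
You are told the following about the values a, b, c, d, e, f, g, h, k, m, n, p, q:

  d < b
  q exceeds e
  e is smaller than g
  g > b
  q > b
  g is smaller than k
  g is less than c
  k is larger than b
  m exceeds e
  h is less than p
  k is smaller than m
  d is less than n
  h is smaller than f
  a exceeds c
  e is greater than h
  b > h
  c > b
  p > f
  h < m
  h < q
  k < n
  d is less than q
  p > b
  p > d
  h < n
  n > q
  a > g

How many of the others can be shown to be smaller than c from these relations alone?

5

From c the given relations immediately reach b, g.
From those, h, e, d — 5 in total.
No other element is forced below c by the given relations, so the count is 5.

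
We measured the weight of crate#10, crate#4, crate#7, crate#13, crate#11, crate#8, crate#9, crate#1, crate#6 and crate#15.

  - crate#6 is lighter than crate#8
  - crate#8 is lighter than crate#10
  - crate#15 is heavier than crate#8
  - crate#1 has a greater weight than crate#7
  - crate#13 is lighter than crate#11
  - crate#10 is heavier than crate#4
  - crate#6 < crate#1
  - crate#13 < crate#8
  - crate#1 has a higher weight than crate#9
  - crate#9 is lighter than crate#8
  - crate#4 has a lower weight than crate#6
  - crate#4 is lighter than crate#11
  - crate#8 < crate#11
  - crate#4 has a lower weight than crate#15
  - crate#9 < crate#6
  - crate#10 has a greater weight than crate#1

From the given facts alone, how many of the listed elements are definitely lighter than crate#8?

4

The elements the relations force below crate#8 are crate#13, crate#9, crate#4, crate#6 — no chain reaches any other.
That is 4.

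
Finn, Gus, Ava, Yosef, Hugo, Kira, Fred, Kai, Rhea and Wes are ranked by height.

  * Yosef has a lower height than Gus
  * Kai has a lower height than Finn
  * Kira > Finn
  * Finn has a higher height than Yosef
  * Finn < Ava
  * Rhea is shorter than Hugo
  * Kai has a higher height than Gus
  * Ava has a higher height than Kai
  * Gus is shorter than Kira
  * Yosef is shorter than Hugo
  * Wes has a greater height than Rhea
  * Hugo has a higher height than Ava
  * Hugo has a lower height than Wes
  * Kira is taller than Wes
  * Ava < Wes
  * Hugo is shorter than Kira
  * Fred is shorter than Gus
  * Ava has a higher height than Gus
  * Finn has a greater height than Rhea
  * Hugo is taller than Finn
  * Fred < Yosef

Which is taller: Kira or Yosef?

Kira

Yosef < Gus and Gus < Kai give Yosef < Kai.
With Kai < Finn: Yosef < Gus < Kai < Finn.
Then Finn < Ava extends the chain to Ava.
With Ava < Hugo: Yosef < Gus < Kai < Finn < Ava < Hugo.
With Hugo < Wes: Yosef < Gus < Kai < Finn < Ava < Hugo < Wes.
Then Wes < Kira extends the chain to Kira.
So Yosef < Kira; Kira is the taller of the two.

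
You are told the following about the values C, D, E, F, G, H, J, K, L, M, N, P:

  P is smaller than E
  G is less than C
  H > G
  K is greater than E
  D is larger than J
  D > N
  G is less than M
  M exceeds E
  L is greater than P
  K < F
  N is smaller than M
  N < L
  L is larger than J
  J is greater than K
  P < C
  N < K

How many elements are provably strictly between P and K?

1

Chaining upward from P reaches: E, C, J, L, F, M, D.
Chaining downward from K reaches: N, E.
Strictly between P and K are those in both lists: E — 1 element.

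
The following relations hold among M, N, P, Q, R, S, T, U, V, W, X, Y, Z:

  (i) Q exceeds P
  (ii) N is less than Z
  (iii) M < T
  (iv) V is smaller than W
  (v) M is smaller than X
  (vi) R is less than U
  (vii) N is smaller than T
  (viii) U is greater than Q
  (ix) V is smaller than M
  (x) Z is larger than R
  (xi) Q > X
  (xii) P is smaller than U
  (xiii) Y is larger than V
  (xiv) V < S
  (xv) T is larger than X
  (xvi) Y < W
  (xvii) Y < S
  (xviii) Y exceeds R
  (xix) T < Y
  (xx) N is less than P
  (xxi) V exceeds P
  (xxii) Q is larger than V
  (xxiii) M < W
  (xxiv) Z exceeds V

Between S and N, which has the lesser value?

N

N < P and P < V give N < V.
With V < M: N < P < V < M.
With M < X: N < P < V < M < X.
With X < T: N < P < V < M < X < T.
With T < Y: N < P < V < M < X < T < Y.
Then Y < S extends the chain to S.
So N < S; N is the smaller of the two.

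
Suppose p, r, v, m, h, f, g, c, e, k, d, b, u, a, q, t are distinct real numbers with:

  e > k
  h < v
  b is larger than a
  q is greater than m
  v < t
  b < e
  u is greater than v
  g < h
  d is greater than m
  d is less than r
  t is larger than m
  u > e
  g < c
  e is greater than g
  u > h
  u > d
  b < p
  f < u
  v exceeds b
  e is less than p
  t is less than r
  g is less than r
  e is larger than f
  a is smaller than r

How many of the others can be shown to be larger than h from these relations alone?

4

From h the given relations immediately reach v, u.
From those, t — 3 in total.
From those, r — 4 in total.
Nothing else is reachable above h; 4 in all.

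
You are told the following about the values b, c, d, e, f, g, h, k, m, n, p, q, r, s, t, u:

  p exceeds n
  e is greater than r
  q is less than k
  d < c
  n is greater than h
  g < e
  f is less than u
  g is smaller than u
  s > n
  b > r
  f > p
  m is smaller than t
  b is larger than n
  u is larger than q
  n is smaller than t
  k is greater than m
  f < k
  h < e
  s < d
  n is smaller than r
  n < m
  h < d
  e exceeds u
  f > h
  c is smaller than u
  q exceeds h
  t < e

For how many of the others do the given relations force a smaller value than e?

From e the given relations immediately reach h, r, g, u, t.
From those, n, f, c, q, m — 10 in total.
From those, p, d — 12 in total.
From those, s — 13 in total.
No other element is forced below e by the given relations, so the count is 13.

13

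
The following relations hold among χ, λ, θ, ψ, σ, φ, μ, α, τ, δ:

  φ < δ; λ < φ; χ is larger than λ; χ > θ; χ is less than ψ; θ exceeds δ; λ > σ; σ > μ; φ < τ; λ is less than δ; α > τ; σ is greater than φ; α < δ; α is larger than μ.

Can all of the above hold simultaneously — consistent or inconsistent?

inconsistent

We have φ < σ stated directly, yet also σ < λ < φ by chaining the others — so σ < φ. Contradiction.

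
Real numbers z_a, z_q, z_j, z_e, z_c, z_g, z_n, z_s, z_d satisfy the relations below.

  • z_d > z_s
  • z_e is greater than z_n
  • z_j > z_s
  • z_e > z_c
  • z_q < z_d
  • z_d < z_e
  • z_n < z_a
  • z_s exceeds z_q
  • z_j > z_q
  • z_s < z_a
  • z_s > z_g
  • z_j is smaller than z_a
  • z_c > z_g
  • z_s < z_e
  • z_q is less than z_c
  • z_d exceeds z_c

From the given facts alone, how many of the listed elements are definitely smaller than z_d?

4

Directly below z_d: z_q, z_c, z_s.
One step further: z_g (4 so far).
Nothing else is reachable below z_d; 4 in all.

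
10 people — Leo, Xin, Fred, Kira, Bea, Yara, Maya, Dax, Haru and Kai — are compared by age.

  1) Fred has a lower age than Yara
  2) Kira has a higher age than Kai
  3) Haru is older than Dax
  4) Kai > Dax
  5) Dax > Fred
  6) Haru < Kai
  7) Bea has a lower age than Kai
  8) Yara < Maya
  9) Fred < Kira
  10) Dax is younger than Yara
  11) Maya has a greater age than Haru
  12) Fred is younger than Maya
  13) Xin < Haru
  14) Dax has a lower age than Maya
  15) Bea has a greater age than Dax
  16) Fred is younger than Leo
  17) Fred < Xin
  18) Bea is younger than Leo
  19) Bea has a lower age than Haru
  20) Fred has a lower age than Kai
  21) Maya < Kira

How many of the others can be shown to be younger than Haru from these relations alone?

From Haru the given relations immediately reach Dax, Bea, Xin.
From those, Fred — 4 in total.
Nothing else is reachable below Haru; 4 in all.

4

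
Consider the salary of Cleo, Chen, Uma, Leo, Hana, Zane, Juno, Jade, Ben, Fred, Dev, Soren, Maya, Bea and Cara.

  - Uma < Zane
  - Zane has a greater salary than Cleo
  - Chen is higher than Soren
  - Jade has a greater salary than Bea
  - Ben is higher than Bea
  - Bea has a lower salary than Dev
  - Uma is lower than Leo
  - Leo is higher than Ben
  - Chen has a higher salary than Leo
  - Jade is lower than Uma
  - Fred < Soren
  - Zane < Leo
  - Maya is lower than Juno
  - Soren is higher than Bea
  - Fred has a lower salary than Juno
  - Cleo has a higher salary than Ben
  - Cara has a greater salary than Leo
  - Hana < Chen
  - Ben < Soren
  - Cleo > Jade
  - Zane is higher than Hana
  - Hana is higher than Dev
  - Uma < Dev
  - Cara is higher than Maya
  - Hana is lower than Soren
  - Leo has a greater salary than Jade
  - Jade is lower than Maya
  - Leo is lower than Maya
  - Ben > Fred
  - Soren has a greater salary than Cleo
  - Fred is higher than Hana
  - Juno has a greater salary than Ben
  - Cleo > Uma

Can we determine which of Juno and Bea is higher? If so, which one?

Juno

Following the relations from Bea: Bea < Jade < Uma < Dev < Hana < Fred < Ben < Cleo < Zane < Leo < Maya < Juno.
So Juno is higher.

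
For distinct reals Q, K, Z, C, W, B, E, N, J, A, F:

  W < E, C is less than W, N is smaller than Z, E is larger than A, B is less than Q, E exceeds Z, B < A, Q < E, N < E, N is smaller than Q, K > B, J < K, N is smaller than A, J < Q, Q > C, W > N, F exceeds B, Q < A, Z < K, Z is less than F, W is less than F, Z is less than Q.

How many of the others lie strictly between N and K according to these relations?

1

The relations place N below K. An element lies strictly between them when it is forced above N and also forced below K.
Above N: {Z, W, Q, A, F, E}. Below K: {J, B, Z}.
Intersection: {Z} — 1.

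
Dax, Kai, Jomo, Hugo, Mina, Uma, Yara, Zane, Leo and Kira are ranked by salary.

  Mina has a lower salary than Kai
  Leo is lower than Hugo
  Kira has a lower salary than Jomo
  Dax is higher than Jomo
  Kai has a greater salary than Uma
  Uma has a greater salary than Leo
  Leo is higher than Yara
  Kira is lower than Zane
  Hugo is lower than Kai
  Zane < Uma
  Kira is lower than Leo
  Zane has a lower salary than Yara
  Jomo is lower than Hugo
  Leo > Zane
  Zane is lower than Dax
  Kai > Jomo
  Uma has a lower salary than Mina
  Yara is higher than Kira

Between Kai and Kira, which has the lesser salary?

Kira

Kira < Zane and Zane < Yara give Kira < Yara.
Then Yara < Leo extends the chain to Leo.
With Leo < Uma: Kira < Zane < Yara < Leo < Uma.
Then Uma < Mina extends the chain to Mina.
With Mina < Kai: Kira < Zane < Yara < Leo < Uma < Mina < Kai.
So Kira < Kai; Kira is the lower of the two.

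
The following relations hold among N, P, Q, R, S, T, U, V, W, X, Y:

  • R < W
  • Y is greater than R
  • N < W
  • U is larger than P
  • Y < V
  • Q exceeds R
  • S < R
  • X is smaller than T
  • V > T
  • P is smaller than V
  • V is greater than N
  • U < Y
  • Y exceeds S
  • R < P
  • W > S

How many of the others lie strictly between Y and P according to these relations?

1

The relations place P below Y. An element lies strictly between them when it is forced above P and also forced below Y.
Above P: {U, V}. Below Y: {S, R, U}.
Intersection: {U} — 1.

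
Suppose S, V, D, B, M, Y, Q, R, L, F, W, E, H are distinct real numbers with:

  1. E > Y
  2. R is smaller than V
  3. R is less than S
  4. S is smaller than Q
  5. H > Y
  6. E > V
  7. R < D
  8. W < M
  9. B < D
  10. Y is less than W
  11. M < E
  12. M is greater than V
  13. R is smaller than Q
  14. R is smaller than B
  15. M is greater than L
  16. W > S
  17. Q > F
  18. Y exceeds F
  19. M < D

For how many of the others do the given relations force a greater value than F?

7

From F the given relations immediately reach Y, Q.
From those, W, H, E — 5 in total.
From those, M — 6 in total.
From those, D — 7 in total.
Nothing else is reachable above F; 7 in all.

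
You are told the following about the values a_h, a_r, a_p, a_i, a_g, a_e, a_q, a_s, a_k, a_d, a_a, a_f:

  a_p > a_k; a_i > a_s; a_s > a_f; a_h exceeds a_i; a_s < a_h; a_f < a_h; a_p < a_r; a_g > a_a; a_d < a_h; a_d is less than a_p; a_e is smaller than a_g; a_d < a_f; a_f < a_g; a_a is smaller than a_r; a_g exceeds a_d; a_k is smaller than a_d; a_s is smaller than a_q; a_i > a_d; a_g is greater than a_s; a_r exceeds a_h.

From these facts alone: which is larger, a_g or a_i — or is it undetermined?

undetermined

Following every chain through a_i: above a_i we get a_h, a_r; below a_i we get a_k, a_d, a_f, a_s.
a_g is not reached, and no chain runs the other way from a_g to a_i.
So the given relations leave the order of a_i and a_g undetermined.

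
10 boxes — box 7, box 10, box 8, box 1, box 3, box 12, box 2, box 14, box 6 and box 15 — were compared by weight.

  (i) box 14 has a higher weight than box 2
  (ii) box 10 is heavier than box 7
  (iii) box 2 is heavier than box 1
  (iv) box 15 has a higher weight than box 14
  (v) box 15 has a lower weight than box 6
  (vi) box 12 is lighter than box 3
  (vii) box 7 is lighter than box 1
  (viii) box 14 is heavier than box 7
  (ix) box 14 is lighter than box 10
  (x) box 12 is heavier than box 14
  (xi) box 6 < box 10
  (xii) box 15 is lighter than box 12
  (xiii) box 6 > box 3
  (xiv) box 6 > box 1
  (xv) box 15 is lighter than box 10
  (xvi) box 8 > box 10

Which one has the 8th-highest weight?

box 2

Chaining the given pairs: box 7 < box 1 < box 2 < box 14 < box 15 < box 12 < box 3 < box 6 < box 10 < box 8.
The 8th largest is box 2.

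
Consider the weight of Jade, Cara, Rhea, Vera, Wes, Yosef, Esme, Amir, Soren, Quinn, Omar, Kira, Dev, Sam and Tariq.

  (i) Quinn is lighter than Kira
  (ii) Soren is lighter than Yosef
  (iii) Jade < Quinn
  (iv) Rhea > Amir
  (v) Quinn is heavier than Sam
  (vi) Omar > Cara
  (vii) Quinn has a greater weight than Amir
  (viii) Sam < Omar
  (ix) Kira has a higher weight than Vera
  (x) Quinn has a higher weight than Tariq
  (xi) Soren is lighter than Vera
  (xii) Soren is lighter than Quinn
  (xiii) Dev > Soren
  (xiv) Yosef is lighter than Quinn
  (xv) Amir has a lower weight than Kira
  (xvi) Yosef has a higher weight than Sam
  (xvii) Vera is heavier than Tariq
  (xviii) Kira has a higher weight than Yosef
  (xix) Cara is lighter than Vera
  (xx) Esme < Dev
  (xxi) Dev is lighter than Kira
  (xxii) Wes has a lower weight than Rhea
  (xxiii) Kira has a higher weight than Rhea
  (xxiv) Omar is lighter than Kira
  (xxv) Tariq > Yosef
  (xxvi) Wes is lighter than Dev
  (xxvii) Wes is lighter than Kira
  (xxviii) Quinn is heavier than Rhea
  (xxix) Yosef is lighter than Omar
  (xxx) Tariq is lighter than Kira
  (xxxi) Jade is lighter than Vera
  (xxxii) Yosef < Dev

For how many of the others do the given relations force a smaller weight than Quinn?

From Quinn the given relations immediately reach Soren, Amir, Sam, Yosef, Jade, Tariq, Rhea.
From those, Wes — 8 in total.
Nothing else is reachable below Quinn; 8 in all.

8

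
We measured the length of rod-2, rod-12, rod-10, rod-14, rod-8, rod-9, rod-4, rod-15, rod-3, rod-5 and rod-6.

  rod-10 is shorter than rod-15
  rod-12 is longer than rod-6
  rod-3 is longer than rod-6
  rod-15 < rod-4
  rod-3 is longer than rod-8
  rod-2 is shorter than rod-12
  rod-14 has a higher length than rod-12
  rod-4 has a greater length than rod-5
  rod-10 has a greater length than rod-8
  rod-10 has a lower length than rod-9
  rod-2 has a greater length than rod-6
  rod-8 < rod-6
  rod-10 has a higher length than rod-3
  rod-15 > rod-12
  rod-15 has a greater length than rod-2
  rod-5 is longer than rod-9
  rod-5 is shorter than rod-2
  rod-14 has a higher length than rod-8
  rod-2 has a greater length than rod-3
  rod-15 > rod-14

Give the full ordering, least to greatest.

rod-8 < rod-6 < rod-3 < rod-10 < rod-9 < rod-5 < rod-2 < rod-12 < rod-14 < rod-15 < rod-4

Nothing is placed below rod-8, so it is least; from there rod-8 < rod-6; rod-6 < rod-3; rod-3 < rod-10; rod-10 < rod-9; rod-9 < rod-5; rod-5 < rod-2; rod-2 < rod-12; rod-12 < rod-14; rod-14 < rod-15; rod-15 < rod-4, each given directly.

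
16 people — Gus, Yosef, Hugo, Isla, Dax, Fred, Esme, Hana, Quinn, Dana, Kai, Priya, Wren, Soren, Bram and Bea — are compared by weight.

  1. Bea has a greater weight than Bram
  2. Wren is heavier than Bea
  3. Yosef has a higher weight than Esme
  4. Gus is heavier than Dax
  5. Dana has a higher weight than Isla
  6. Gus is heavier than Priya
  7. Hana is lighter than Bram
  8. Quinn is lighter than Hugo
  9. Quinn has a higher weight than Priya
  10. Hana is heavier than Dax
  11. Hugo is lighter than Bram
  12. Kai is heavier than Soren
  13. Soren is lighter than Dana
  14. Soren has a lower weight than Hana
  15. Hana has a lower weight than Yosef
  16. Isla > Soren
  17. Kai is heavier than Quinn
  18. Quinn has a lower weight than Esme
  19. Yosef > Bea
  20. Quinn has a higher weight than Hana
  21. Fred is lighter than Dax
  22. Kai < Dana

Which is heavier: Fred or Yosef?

Yosef

Fred < Dax < Hana < Quinn < Hugo < Bram < Bea < Yosef, by transitivity through Dax, Hana, Quinn, Hugo, Bram, Bea.
So Fred < Yosef; Yosef is the heavier of the two.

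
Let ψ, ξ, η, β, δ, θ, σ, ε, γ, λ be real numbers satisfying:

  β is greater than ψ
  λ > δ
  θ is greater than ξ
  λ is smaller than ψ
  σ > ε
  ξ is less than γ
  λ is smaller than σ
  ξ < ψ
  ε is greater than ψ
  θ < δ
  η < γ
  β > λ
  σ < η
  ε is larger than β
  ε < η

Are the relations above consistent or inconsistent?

consistent

The single ordering ξ < θ < δ < λ < ψ < β < ε < σ < η < γ satisfies every listed relation, so no contradiction arises.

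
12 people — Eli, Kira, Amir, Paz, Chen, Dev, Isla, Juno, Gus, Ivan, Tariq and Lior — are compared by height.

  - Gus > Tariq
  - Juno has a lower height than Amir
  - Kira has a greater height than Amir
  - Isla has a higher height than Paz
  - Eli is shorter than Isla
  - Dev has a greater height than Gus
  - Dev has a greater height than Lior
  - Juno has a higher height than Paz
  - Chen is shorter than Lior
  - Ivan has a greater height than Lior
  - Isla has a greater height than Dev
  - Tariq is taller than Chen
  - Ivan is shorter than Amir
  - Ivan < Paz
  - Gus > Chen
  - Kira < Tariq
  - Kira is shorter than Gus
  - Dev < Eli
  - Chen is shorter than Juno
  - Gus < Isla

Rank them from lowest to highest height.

The consecutive links are each given: Chen < Lior; Lior < Ivan; Ivan < Paz; Paz < Juno; Juno < Amir; Amir < Kira; Kira < Tariq; Tariq < Gus; Gus < Dev; Dev < Eli; Eli < Isla.

Chen < Lior < Ivan < Paz < Juno < Amir < Kira < Tariq < Gus < Dev < Eli < Isla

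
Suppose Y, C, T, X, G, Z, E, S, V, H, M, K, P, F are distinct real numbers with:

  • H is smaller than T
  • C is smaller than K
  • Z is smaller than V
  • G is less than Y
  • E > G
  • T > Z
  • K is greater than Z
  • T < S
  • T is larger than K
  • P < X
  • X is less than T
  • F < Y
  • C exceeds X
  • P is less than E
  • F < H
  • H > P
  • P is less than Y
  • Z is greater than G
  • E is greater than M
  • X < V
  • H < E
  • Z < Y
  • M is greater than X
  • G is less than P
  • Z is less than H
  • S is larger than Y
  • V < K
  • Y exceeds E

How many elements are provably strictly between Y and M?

Chaining upward from M reaches: E, S.
Chaining downward from Y reaches: G, Z, P, F, X, H, E.
Strictly between M and Y are those in both lists: E — 1 element.

1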